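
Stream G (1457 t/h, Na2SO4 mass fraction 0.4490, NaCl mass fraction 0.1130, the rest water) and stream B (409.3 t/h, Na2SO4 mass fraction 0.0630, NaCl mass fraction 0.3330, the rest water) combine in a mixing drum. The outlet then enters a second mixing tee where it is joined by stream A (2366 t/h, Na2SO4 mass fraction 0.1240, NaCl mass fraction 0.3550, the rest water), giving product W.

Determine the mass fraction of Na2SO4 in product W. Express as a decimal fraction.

Overall, product flow = 4232.3 t/h.
Na2SO4 in = 1457×0.449 + 409.3×0.063 + 2366×0.124 = 973.36 t/h.
Na2SO4 fraction in W = 0.2300.

0.2300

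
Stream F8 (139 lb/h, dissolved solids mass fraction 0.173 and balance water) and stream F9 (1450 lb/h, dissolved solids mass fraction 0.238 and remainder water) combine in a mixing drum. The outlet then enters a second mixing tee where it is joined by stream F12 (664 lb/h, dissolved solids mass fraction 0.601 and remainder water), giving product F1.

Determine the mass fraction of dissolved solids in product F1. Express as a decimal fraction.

0.341

Overall, product flow = 2253 lb/h.
dissolved solids in = 139×0.173 + 1450×0.238 + 664×0.601 = 768.21 lb/h.
dissolved solids fraction in F1 = 0.341.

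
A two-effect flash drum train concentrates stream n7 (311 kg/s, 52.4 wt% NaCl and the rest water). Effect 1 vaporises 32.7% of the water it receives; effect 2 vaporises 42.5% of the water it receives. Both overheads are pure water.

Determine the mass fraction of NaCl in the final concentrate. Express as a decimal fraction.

0.740

water in feed = 311×0.476 = 148.04 kg/s.
After stage 1: water left = (1−0.327)×148.04 = 99.628; stream total = 262.59 kg/s.
After stage 2: water left = (1−0.425)×99.628 = 57.286; final concentrate = 220.25 kg/s.
NaCl fraction = 162.96/220.25 = 0.740.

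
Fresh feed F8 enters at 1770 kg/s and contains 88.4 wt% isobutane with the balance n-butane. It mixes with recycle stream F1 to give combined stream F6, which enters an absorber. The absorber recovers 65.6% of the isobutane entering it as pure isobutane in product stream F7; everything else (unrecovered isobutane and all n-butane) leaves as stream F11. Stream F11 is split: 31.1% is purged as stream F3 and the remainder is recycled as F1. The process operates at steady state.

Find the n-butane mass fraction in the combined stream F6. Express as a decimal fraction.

n-butane enters only via F8 and leaves only via the purge: 1770×0.116 = 0.311×(n-butane in F11), and the absorber passes all n-butane, so n-butane in F6 = n-butane in F11 = 660.19 kg/s.
isobutane in F6: m_A = 1770×0.884 + (1−0.311)·(1−0.656)·m_A, so m_A = 1564.7/0.7630 = 2050.7 kg/s.
F6 = 2050.7 + 660.19 = 2710.9 kg/s.
n-butane fraction in F6 = 660.19/2710.9 = 0.244.

0.244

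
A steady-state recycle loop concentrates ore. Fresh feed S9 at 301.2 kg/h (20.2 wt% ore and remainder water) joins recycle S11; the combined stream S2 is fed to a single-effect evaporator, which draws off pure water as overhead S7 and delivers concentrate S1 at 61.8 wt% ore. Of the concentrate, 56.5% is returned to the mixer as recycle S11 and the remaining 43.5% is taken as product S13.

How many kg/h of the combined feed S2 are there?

429.1 kg/h

Overall ore balance (none leaves overhead): ore in fresh feed = ore in product, i.e. 301.2×0.202 = (1−0.565)·S1·0.618.
S1 = 60.842/(0.618×0.435) = 226.32 kg/h.
Recycle S11 = 0.565×226.32 = 127.87 kg/h.
Combined feed S2 = 301.2 + 127.87 = 429.07 kg/h.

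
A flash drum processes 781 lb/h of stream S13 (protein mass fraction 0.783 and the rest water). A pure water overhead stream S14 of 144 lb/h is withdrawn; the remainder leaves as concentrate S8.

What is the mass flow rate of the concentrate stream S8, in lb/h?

637 lb/h

Concentrate = 781 − 144 = 637 lb/h.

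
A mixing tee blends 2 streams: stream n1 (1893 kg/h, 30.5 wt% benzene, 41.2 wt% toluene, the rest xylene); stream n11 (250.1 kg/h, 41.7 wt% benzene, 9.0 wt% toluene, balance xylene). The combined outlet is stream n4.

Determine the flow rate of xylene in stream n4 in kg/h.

659 kg/h

xylene out = xylene in = 1893×0.283 + 250.1×0.493 = 659.02 kg/h.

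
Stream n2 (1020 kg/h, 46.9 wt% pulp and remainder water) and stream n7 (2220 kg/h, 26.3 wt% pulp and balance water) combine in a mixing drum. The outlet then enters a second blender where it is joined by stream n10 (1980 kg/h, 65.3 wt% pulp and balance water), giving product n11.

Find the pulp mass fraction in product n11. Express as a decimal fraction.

Overall, product flow = 5220 kg/h.
pulp in = 1020×0.469 + 2220×0.263 + 1980×0.653 = 2355.2 kg/h.
pulp fraction in n11 = 0.451.

0.451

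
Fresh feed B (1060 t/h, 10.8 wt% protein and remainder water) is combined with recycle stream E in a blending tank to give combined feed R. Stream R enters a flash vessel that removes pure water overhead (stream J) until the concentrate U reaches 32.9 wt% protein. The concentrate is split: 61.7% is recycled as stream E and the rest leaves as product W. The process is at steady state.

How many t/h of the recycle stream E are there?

560.6 t/h

Overall protein balance (none leaves overhead): protein in fresh feed = protein in product, i.e. 1060×0.108 = (1−0.617)·U·0.329.
U = 114.48/(0.329×0.383) = 908.52 t/h.
Recycle E = 0.617×908.52 = 560.56 t/h.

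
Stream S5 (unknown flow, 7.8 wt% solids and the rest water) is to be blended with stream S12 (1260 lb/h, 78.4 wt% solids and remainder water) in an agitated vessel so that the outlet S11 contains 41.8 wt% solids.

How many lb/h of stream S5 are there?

Let S5 be the unknown flow. Total out = 1260 + S5.
solids balance: 987.84 + 0.078·S5 = 0.418·(1260 + S5)
(0.078 − 0.418)·S5 = 0.418×1260 − 987.84 = -461.16
S5 = -461.16 / -0.340 = 1356.4 lb/h

1356 lb/h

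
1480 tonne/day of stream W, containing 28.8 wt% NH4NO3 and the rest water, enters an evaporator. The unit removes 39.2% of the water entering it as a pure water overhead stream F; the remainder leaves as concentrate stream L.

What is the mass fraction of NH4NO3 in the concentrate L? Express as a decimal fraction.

NH4NO3 is not removed: 1480×0.288 = 426.24 tonne/day of NH4NO3 enters L.
water entering = 1480×0.712 = 1053.8 tonne/day; overhead removed = 0.392×1053.8 = 413.07 tonne/day.
Concentrate = 1480 − 413.07 = 1066.9 tonne/day.
Mass fraction = 426.24/1066.9 = 0.3995.

0.3995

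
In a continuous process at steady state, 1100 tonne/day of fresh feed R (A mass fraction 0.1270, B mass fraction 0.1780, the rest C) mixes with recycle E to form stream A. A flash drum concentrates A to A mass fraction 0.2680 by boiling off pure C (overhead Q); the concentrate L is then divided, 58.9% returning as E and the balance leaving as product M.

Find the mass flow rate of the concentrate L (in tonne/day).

Overall A balance (none leaves overhead): A in fresh feed = A in product, i.e. 1100×0.127 = (1−0.589)·L·0.268.
L = 139.7/(0.268×0.411) = 1268.3 tonne/day.

1268 tonne/day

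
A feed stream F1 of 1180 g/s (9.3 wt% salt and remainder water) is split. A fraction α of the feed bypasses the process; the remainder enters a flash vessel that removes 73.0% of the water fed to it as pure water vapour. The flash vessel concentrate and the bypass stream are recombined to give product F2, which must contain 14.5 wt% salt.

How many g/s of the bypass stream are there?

540.9 g/s

All 1180×0.093 = 109.74 g/s of salt reaches F2, so F2 = 109.74/0.145 = 756.83 g/s and vapour = 423.17 g/s.
The evaporator receives (1−α)·1180 of feed at 0.907 water and removes 0.730 of that water:
0.730×0.907×(1−α)×1180 = 423.17
(1−α) = 423.17/781.29 = 0.5416;  α = 0.4584.
Bypass flow = 0.4584×1180 = 540.87 g/s.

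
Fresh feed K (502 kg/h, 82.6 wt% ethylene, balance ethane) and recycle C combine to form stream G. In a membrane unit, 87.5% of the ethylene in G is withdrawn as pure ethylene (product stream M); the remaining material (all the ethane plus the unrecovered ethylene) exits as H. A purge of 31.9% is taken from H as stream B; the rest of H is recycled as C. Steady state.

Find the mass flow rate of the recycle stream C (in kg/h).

225.1 kg/h

ethane enters only via K and leaves only via the purge: 502×0.174 = 0.319×(ethane in H), and the membrane unit passes all ethane, so ethane in G = ethane in H = 273.82 kg/h.
ethylene in G: m_A = 502×0.826 + (1−0.319)·(1−0.875)·m_A, so m_A = 414.65/0.9149 = 453.23 kg/h.
H = (1−0.875)×453.23 + 273.82 = 330.47 kg/h.
Recycle C = (1−0.319)×330.47 = 225.05 kg/h.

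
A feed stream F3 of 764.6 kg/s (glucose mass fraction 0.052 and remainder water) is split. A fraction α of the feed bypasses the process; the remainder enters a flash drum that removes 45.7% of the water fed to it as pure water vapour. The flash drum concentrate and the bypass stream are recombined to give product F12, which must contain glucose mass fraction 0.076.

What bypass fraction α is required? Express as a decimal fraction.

All 764.6×0.052 = 39.759 kg/s of glucose reaches F12, so F12 = 39.759/0.076 = 523.15 kg/s and vapour = 241.45 kg/s.
The evaporator receives (1−α)·764.6 of feed at 0.948 water and removes 0.457 of that water:
0.457×0.948×(1−α)×764.6 = 241.45
(1−α) = 241.45/331.25 = 0.7289;  α = 0.2711.

0.271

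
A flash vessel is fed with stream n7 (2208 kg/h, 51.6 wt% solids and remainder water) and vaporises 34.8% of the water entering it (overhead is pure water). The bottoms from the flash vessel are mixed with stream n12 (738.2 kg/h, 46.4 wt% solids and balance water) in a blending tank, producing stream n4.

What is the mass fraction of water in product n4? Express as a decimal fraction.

Vapour removed = 0.348×0.484×2208 = 371.9 kg/h; concentrate = 1836.1 kg/h.
water reaching the mixer = 696.77 (from concentrate) + 738.2×0.536 = 1092.4 kg/h.
Product flow = 1836.1 + 738.2 = 2574.3 kg/h; water fraction = 0.424.

0.424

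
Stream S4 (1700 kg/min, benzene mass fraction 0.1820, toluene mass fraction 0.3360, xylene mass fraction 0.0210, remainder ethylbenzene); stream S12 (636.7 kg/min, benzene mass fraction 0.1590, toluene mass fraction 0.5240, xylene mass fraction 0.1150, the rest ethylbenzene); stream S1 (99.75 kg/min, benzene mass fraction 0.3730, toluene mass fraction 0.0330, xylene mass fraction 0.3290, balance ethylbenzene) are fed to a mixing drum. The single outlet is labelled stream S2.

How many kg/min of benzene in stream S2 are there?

benzene out = benzene in = 1700×0.182 + 636.7×0.159 + 99.75×0.373 = 447.84 kg/min.

447.8 kg/min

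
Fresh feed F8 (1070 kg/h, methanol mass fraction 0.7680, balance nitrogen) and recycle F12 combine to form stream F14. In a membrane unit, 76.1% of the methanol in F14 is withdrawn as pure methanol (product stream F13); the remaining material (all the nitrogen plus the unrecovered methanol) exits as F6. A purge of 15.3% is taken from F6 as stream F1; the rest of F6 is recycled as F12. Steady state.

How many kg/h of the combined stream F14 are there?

2653 kg/h

nitrogen enters only via F8 and leaves only via the purge: 1070×0.232 = 0.153×(nitrogen in F6), and the membrane unit passes all nitrogen, so nitrogen in F14 = nitrogen in F6 = 1622.5 kg/h.
methanol in F14: m_A = 1070×0.768 + (1−0.153)·(1−0.761)·m_A, so m_A = 821.76/0.7976 = 1030.3 kg/h.
F14 = 1030.3 + 1622.5 = 2652.8 kg/h.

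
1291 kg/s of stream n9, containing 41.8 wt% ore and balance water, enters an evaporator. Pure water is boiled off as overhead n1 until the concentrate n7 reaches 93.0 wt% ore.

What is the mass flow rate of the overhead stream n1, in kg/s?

ore is conserved: 1291×0.418 = 539.64 kg/s all reports to the concentrate.
Concentrate = 539.64/(target fraction) = 580.26 kg/s.
Overhead = 1291 − 580.26 = 710.74 kg/s.

710.7 kg/s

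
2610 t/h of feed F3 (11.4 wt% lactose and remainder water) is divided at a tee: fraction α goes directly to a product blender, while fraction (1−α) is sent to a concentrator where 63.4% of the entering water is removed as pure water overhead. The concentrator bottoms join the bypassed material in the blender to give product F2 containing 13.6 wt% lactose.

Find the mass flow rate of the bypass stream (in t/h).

All 2610×0.114 = 297.54 t/h of lactose reaches F2, so F2 = 297.54/0.136 = 2187.8 t/h and vapour = 422.21 t/h.
The evaporator receives (1−α)·2610 of feed at 0.886 water and removes 0.634 of that water:
0.634×0.886×(1−α)×2610 = 422.21
(1−α) = 422.21/1466.1 = 0.2880;  α = 0.7120.
Bypass flow = 0.7120×2610 = 1858.4 t/h.

1858 t/h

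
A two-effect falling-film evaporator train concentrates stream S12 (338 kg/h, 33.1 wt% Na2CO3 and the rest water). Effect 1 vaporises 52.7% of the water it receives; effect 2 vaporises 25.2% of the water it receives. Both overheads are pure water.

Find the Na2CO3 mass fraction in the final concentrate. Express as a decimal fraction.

0.5831

water in feed = 338×0.669 = 226.12 kg/h.
After stage 1: water left = (1−0.527)×226.12 = 106.96; stream total = 218.83 kg/h.
After stage 2: water left = (1−0.252)×106.96 = 80.003; final concentrate = 191.88 kg/h.
Na2CO3 fraction = 111.88/191.88 = 0.5831.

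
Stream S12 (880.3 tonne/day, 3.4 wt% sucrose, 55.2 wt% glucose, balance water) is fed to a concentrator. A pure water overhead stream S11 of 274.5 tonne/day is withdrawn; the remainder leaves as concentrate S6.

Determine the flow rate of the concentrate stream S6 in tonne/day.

605.8 tonne/day

Concentrate = 880.3 − 274.5 = 605.8 tonne/day.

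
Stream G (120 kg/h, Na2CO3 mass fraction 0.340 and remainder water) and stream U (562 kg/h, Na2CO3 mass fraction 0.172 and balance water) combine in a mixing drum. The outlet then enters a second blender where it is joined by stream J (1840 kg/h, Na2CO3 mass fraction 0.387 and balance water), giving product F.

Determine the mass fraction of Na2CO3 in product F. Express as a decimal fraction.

Overall, product flow = 2522 kg/h.
Na2CO3 in = 120×0.340 + 562×0.172 + 1840×0.387 = 849.54 kg/h.
Na2CO3 fraction in F = 0.337.

0.337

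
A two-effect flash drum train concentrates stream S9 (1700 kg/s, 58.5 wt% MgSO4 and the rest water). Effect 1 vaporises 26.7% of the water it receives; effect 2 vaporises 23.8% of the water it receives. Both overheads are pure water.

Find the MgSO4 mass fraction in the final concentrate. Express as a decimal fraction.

water in feed = 1700×0.415 = 705.5 kg/s.
After stage 1: water left = (1−0.267)×705.5 = 517.13; stream total = 1511.6 kg/s.
After stage 2: water left = (1−0.238)×517.13 = 394.05; final concentrate = 1388.6 kg/s.
MgSO4 fraction = 994.5/1388.6 = 0.716.

0.716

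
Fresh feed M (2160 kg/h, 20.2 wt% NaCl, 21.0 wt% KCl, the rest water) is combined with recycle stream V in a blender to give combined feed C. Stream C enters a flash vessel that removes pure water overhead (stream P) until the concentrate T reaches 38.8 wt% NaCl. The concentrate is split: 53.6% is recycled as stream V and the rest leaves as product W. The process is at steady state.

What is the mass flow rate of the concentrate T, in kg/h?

2424 kg/h

Overall NaCl balance (none leaves overhead): NaCl in fresh feed = NaCl in product, i.e. 2160×0.202 = (1−0.536)·T·0.388.
T = 436.32/(0.388×0.464) = 2423.6 kg/h.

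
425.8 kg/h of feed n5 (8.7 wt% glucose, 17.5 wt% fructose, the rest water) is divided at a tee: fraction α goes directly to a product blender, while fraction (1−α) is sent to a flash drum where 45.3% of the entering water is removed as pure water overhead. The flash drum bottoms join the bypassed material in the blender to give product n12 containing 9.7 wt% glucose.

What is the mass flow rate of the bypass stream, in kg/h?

294.5 kg/h

All 425.8×0.087 = 37.045 kg/h of glucose reaches n12, so n12 = 37.045/0.097 = 381.9 kg/h and vapour = 43.897 kg/h.
The evaporator receives (1−α)·425.8 of feed at 0.738 water and removes 0.453 of that water:
0.453×0.738×(1−α)×425.8 = 43.897
(1−α) = 43.897/142.35 = 0.3084;  α = 0.6916.
Bypass flow = 0.6916×425.8 = 294.5 kg/h.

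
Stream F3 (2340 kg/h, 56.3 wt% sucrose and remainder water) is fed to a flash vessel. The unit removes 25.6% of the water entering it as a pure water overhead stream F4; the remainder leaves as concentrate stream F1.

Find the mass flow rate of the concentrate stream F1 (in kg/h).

2078 kg/h

water entering = 2340×0.437 = 1022.6 kg/h; overhead removed = 0.256×1022.6 = 261.78 kg/h.
Concentrate = 2340 − 261.78 = 2078.2 kg/h.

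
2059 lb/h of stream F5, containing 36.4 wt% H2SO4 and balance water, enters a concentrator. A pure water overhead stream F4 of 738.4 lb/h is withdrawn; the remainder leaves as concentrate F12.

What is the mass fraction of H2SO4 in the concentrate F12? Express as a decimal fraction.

0.568

H2SO4 is not removed: 2059×0.364 = 749.48 lb/h of H2SO4 enters F12.
Concentrate = 2059 − 738.4 = 1320.6 lb/h.
Mass fraction = 749.48/1320.6 = 0.568.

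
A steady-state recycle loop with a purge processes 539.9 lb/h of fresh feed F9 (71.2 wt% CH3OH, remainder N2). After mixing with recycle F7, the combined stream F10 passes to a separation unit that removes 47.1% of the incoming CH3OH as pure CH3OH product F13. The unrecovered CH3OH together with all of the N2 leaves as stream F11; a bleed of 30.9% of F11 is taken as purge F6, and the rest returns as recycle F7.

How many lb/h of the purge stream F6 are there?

254.5 lb/h

N2 enters only via F9 and leaves only via the purge: 539.9×0.288 = 0.309×(N2 in F11), and the separation unit passes all N2, so N2 in F10 = N2 in F11 = 503.21 lb/h.
CH3OH in F10: m_A = 539.9×0.712 + (1−0.309)·(1−0.471)·m_A, so m_A = 384.41/0.6345 = 605.88 lb/h.
F11 = (1−0.471)×605.88 + 503.21 = 823.72 lb/h.
Purge F6 = 0.309×823.72 = 254.53 lb/h.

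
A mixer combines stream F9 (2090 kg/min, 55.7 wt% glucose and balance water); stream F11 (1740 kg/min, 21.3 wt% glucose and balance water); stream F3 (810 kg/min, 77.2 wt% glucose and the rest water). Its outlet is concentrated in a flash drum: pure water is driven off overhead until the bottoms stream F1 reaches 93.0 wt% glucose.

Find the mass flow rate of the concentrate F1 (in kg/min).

glucose entering = 2090×0.557 + 1740×0.213 + 810×0.772 = 2160.1 kg/min.
All glucose reports to F1, so F1 = 2160.1/0.930 = 2322.7 kg/min.

2323 kg/min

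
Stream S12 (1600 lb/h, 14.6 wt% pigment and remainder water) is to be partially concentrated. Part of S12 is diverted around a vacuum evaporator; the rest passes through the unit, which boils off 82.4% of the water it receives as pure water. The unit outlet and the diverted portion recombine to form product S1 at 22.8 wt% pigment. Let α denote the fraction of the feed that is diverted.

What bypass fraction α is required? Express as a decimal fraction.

0.489

All 1600×0.146 = 233.6 lb/h of pigment reaches S1, so S1 = 233.6/0.228 = 1024.6 lb/h and vapour = 575.44 lb/h.
The evaporator receives (1−α)·1600 of feed at 0.854 water and removes 0.824 of that water:
0.824×0.854×(1−α)×1600 = 575.44
(1−α) = 575.44/1125.9 = 0.5111;  α = 0.4889.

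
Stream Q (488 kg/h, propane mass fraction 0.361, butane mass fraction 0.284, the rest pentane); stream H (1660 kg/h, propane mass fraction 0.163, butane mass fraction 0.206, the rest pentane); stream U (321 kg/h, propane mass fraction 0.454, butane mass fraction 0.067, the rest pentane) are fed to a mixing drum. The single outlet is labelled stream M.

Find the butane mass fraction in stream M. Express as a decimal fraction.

0.203

Total flow out = 488 + 1660 + 321 = 2469 kg/h.
butane in = 488×0.284 + 1660×0.206 + 321×0.067 = 502.06 kg/h.
butane mass fraction in M = 502.06/2469 = 0.203.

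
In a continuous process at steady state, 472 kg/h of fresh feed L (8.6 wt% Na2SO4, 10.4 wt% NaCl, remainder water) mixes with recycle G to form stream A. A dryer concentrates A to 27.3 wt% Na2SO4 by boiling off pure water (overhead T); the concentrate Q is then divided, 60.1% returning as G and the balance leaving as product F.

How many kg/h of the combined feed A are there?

Overall Na2SO4 balance (none leaves overhead): Na2SO4 in fresh feed = Na2SO4 in product, i.e. 472×0.086 = (1−0.601)·Q·0.273.
Q = 40.592/(0.273×0.399) = 372.65 kg/h.
Recycle G = 0.601×372.65 = 223.96 kg/h.
Combined feed A = 472 + 223.96 = 695.96 kg/h.

696 kg/h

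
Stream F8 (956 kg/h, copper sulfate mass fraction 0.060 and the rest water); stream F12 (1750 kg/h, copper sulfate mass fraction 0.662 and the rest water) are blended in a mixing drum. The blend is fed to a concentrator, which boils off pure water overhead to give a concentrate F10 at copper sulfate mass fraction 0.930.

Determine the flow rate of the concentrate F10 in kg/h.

copper sulfate entering = 956×0.060 + 1750×0.662 = 1215.9 kg/h.
All copper sulfate reports to F10, so F10 = 1215.9/0.930 = 1307.4 kg/h.

1307 kg/h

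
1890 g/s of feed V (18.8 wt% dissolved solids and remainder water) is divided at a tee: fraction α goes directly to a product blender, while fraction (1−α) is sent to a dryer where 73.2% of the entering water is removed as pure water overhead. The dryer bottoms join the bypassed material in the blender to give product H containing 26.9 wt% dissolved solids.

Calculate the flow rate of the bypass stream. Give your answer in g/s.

All 1890×0.188 = 355.32 g/s of dissolved solids reaches H, so H = 355.32/0.269 = 1320.9 g/s and vapour = 569.11 g/s.
The evaporator receives (1−α)·1890 of feed at 0.812 water and removes 0.732 of that water:
0.732×0.812×(1−α)×1890 = 569.11
(1−α) = 569.11/1123.4 = 0.5066;  α = 0.4934.
Bypass flow = 0.4934×1890 = 932.53 g/s.

932.5 g/s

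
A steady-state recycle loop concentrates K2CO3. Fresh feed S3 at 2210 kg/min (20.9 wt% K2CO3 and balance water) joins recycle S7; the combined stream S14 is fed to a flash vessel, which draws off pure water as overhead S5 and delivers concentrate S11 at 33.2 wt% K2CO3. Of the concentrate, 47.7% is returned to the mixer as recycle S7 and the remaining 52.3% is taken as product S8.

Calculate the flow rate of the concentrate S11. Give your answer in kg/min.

2660 kg/min

Overall K2CO3 balance (none leaves overhead): K2CO3 in fresh feed = K2CO3 in product, i.e. 2210×0.209 = (1−0.477)·S11·0.332.
S11 = 461.89/(0.332×0.523) = 2660.1 kg/min.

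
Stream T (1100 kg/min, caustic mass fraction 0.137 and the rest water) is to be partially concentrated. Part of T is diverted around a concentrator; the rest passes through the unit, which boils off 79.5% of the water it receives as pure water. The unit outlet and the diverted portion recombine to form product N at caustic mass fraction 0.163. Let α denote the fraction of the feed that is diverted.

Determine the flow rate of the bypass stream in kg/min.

All 1100×0.137 = 150.7 kg/min of caustic reaches N, so N = 150.7/0.163 = 924.54 kg/min and vapour = 175.46 kg/min.
The evaporator receives (1−α)·1100 of feed at 0.863 water and removes 0.795 of that water:
0.795×0.863×(1−α)×1100 = 175.46
(1−α) = 175.46/754.69 = 0.2325;  α = 0.7675.
Bypass flow = 0.7675×1100 = 844.26 kg/min.

844.3 kg/min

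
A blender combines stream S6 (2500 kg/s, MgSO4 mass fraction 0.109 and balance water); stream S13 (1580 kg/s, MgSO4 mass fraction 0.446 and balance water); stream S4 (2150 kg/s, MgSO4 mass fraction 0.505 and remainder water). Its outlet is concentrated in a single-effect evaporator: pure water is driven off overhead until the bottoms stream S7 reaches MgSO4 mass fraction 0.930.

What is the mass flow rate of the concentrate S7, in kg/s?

2218 kg/s

MgSO4 entering = 2500×0.109 + 1580×0.446 + 2150×0.505 = 2062.9 kg/s.
All MgSO4 reports to S7, so S7 = 2062.9/0.930 = 2218.2 kg/s.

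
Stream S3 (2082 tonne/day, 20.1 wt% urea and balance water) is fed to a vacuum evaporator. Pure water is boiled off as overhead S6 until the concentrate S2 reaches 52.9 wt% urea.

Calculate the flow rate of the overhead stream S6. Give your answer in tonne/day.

urea is conserved: 2082×0.201 = 418.48 tonne/day all reports to the concentrate.
Concentrate = 418.48/(target fraction) = 791.08 tonne/day.
Overhead = 2082 − 791.08 = 1290.9 tonne/day.

1291 tonne/day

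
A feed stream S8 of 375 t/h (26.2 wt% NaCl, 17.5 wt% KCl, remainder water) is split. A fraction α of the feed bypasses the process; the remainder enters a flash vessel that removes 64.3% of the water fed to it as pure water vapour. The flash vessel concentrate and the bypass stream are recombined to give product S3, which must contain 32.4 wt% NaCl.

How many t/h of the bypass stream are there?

176.8 t/h

All 375×0.262 = 98.25 t/h of NaCl reaches S3, so S3 = 98.25/0.324 = 303.24 t/h and vapour = 71.759 t/h.
The evaporator receives (1−α)·375 of feed at 0.563 water and removes 0.643 of that water:
0.643×0.563×(1−α)×375 = 71.759
(1−α) = 71.759/135.75 = 0.5286;  α = 0.4714.
Bypass flow = 0.4714×375 = 176.77 t/h.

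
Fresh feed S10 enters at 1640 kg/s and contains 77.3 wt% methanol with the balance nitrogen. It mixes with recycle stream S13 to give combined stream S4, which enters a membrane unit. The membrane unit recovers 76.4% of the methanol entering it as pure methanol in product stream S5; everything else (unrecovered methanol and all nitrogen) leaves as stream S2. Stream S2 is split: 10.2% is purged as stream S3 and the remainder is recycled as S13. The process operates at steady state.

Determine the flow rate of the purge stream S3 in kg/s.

411 kg/s

nitrogen enters only via S10 and leaves only via the purge: 1640×0.227 = 0.102×(nitrogen in S2), and the membrane unit passes all nitrogen, so nitrogen in S4 = nitrogen in S2 = 3649.8 kg/s.
methanol in S4: m_A = 1640×0.773 + (1−0.102)·(1−0.764)·m_A, so m_A = 1267.7/0.7881 = 1608.6 kg/s.
S2 = (1−0.764)×1608.6 + 3649.8 = 4029.4 kg/s.
Purge S3 = 0.102×4029.4 = 411 kg/s.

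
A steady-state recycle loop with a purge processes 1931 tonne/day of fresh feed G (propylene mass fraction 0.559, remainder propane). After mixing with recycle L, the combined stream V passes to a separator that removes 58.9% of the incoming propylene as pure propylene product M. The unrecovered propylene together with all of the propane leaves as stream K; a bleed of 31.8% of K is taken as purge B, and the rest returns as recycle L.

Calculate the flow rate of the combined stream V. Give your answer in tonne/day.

4178 tonne/day

propane enters only via G and leaves only via the purge: 1931×0.441 = 0.318×(propane in K), and the separator passes all propane, so propane in V = propane in K = 2677.9 tonne/day.
propylene in V: m_A = 1931×0.559 + (1−0.318)·(1−0.589)·m_A, so m_A = 1079.4/0.7197 = 1499.8 tonne/day.
V = 1499.8 + 2677.9 = 4177.7 tonne/day.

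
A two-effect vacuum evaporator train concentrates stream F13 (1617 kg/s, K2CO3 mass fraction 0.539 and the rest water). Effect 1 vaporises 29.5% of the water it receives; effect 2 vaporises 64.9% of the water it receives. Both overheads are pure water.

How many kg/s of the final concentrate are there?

water in feed = 1617×0.461 = 745.44 kg/s.
After stage 1: water left = (1−0.295)×745.44 = 525.53; stream total = 1397.1 kg/s.
After stage 2: water left = (1−0.649)×525.53 = 184.46; final concentrate = 1056 kg/s.

1056 kg/s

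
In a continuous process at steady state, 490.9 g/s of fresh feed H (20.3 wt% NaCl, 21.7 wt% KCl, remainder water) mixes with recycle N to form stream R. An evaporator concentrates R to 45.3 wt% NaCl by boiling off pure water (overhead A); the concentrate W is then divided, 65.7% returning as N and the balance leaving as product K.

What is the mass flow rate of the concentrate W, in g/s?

641.4 g/s

Overall NaCl balance (none leaves overhead): NaCl in fresh feed = NaCl in product, i.e. 490.9×0.203 = (1−0.657)·W·0.453.
W = 99.653/(0.453×0.343) = 641.35 g/s.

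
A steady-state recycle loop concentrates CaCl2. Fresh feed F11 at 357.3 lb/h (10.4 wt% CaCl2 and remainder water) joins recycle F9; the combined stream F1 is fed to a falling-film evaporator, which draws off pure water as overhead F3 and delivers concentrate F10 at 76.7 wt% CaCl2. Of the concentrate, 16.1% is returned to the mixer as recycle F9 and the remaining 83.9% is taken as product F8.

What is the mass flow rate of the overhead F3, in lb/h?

308.9 lb/h

Overall CaCl2 balance (none leaves overhead): CaCl2 in fresh feed = CaCl2 in product, i.e. 357.3×0.104 = (1−0.161)·F10·0.767.
F10 = 37.159/(0.767×0.839) = 57.744 lb/h.
Recycle F9 = 0.161×57.744 = 9.2968 lb/h.
Combined feed F1 = 357.3 + 9.2968 = 366.6 lb/h.
Overhead F3 = F1 − F10 = 366.6 − 57.744 = 308.85 lb/h.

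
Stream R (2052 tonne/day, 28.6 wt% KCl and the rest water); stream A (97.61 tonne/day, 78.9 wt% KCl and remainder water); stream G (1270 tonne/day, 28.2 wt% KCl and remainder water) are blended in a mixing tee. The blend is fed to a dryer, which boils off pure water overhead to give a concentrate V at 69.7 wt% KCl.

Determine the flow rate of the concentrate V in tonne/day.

1466 tonne/day

KCl entering = 2052×0.286 + 97.61×0.789 + 1270×0.282 = 1022 tonne/day.
All KCl reports to V, so V = 1022/0.697 = 1466.3 tonne/day.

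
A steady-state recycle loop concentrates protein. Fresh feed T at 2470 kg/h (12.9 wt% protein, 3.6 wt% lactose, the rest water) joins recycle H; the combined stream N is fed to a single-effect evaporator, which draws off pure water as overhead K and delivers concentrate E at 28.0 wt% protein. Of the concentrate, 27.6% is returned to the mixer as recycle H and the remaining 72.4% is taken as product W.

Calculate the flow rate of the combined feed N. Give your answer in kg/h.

2904 kg/h

Overall protein balance (none leaves overhead): protein in fresh feed = protein in product, i.e. 2470×0.129 = (1−0.276)·E·0.280.
E = 318.63/(0.280×0.724) = 1571.8 kg/h.
Recycle H = 0.276×1571.8 = 433.81 kg/h.
Combined feed N = 2470 + 433.81 = 2903.8 kg/h.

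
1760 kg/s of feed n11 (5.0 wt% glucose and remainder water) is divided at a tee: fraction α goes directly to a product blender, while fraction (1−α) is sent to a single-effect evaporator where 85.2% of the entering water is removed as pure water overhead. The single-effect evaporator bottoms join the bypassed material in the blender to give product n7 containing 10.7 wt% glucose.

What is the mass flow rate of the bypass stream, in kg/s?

601.6 kg/s

All 1760×0.050 = 88 kg/s of glucose reaches n7, so n7 = 88/0.107 = 822.43 kg/s and vapour = 937.57 kg/s.
The evaporator receives (1−α)·1760 of feed at 0.950 water and removes 0.852 of that water:
0.852×0.950×(1−α)×1760 = 937.57
(1−α) = 937.57/1424.5 = 0.6582;  α = 0.3418.
Bypass flow = 0.3418×1760 = 601.65 kg/s.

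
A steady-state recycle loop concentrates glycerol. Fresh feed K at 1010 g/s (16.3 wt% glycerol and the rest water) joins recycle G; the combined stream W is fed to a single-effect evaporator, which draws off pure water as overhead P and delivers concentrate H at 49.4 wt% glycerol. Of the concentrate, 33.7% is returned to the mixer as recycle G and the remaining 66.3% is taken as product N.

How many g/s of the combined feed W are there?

1179 g/s

Overall glycerol balance (none leaves overhead): glycerol in fresh feed = glycerol in product, i.e. 1010×0.163 = (1−0.337)·H·0.494.
H = 164.63/(0.494×0.663) = 502.65 g/s.
Recycle G = 0.337×502.65 = 169.39 g/s.
Combined feed W = 1010 + 169.39 = 1179.4 g/s.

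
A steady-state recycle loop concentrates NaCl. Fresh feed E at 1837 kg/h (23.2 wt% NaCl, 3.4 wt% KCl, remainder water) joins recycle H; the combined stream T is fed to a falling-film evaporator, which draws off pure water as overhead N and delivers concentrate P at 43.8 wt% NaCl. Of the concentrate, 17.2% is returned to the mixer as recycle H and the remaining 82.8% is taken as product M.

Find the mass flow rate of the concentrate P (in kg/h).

Overall NaCl balance (none leaves overhead): NaCl in fresh feed = NaCl in product, i.e. 1837×0.232 = (1−0.172)·P·0.438.
P = 426.18/(0.438×0.828) = 1175.1 kg/h.

1175 kg/h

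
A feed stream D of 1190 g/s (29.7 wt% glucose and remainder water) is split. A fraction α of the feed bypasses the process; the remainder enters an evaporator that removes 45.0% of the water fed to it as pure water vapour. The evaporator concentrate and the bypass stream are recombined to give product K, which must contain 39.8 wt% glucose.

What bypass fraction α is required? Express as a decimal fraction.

All 1190×0.297 = 353.43 g/s of glucose reaches K, so K = 353.43/0.398 = 888.02 g/s and vapour = 301.98 g/s.
The evaporator receives (1−α)·1190 of feed at 0.703 water and removes 0.450 of that water:
0.450×0.703×(1−α)×1190 = 301.98
(1−α) = 301.98/376.46 = 0.8022;  α = 0.1978.

0.198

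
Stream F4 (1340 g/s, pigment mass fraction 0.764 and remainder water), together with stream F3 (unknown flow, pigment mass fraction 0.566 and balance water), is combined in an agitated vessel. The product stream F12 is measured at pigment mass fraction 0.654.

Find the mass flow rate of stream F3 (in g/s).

Let F3 be the unknown flow. Total out = 1340 + F3.
pigment balance: 1023.8 + 0.566·F3 = 0.654·(1340 + F3)
(0.566 − 0.654)·F3 = 0.654×1340 − 1023.8 = -147.4
F3 = -147.4 / -0.088 = 1675 g/s

1675 g/s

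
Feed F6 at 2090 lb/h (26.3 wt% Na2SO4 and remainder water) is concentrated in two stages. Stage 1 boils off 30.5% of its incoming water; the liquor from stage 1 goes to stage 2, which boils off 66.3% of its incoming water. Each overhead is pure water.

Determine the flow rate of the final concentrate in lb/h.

910.4 lb/h

water in feed = 2090×0.737 = 1540.3 lb/h.
After stage 1: water left = (1−0.305)×1540.3 = 1070.5; stream total = 1620.2 lb/h.
After stage 2: water left = (1−0.663)×1070.5 = 360.77; final concentrate = 910.44 lb/h.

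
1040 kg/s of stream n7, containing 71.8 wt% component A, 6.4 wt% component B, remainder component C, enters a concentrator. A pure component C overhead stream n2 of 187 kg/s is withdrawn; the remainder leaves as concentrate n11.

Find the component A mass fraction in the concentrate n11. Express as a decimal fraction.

0.8754

component A is not removed: 1040×0.718 = 746.72 kg/s of component A enters n11.
Concentrate = 1040 − 187 = 853 kg/s.
Mass fraction = 746.72/853 = 0.8754.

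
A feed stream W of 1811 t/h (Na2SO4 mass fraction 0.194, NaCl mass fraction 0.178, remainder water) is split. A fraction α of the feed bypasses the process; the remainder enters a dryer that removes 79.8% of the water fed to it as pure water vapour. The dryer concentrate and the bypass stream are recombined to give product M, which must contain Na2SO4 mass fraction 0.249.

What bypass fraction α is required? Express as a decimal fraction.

0.559

All 1811×0.194 = 351.33 t/h of Na2SO4 reaches M, so M = 351.33/0.249 = 1411 t/h and vapour = 400.02 t/h.
The evaporator receives (1−α)·1811 of feed at 0.628 water and removes 0.798 of that water:
0.798×0.628×(1−α)×1811 = 400.02
(1−α) = 400.02/907.57 = 0.4408;  α = 0.5592.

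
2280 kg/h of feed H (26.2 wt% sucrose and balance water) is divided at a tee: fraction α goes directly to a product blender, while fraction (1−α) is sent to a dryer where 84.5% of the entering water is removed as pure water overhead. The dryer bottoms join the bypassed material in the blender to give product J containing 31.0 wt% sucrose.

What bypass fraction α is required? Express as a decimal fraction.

All 2280×0.262 = 597.36 kg/h of sucrose reaches J, so J = 597.36/0.310 = 1927 kg/h and vapour = 353.03 kg/h.
The evaporator receives (1−α)·2280 of feed at 0.738 water and removes 0.845 of that water:
0.845×0.738×(1−α)×2280 = 353.03
(1−α) = 353.03/1421.8 = 0.2483;  α = 0.7517.

0.752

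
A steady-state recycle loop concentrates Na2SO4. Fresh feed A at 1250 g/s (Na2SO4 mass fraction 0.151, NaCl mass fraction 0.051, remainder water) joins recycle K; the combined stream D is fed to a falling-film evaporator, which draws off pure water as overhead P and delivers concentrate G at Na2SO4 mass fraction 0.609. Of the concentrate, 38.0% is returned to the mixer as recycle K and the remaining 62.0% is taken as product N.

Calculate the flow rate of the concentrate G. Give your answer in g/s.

499.9 g/s

Overall Na2SO4 balance (none leaves overhead): Na2SO4 in fresh feed = Na2SO4 in product, i.e. 1250×0.151 = (1−0.380)·G·0.609.
G = 188.75/(0.609×0.620) = 499.89 g/s.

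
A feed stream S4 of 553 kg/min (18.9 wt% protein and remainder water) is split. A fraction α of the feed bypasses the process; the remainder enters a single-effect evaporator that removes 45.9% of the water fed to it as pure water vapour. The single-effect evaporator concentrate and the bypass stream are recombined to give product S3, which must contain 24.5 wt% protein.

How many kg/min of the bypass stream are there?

All 553×0.189 = 104.52 kg/min of protein reaches S3, so S3 = 104.52/0.245 = 426.6 kg/min and vapour = 126.4 kg/min.
The evaporator receives (1−α)·553 of feed at 0.811 water and removes 0.459 of that water:
0.459×0.811×(1−α)×553 = 126.4
(1−α) = 126.4/205.85 = 0.6140;  α = 0.3860.
Bypass flow = 0.3860×553 = 213.44 kg/min.

213.4 kg/min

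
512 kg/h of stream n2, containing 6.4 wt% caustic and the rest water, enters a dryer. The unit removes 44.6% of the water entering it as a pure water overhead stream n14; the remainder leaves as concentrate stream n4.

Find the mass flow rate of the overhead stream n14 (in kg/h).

water entering = 512×0.936 = 479.23 kg/h; overhead removed = 0.446×479.23 = 213.74 kg/h.

213.7 kg/h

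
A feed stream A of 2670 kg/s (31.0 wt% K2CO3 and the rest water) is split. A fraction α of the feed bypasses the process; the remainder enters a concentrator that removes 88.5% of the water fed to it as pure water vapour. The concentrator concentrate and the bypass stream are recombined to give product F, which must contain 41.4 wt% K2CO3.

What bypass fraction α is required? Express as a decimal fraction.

0.589

All 2670×0.310 = 827.7 kg/s of K2CO3 reaches F, so F = 827.7/0.414 = 1999.3 kg/s and vapour = 670.72 kg/s.
The evaporator receives (1−α)·2670 of feed at 0.690 water and removes 0.885 of that water:
0.885×0.690×(1−α)×2670 = 670.72
(1−α) = 670.72/1630.4 = 0.4114;  α = 0.5886.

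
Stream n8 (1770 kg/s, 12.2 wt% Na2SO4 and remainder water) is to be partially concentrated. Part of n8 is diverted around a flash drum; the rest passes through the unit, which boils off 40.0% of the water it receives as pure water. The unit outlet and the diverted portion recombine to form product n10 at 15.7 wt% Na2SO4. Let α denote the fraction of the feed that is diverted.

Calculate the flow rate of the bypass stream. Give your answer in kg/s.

All 1770×0.122 = 215.94 kg/s of Na2SO4 reaches n10, so n10 = 215.94/0.157 = 1375.4 kg/s and vapour = 394.59 kg/s.
The evaporator receives (1−α)·1770 of feed at 0.878 water and removes 0.400 of that water:
0.400×0.878×(1−α)×1770 = 394.59
(1−α) = 394.59/621.62 = 0.6348;  α = 0.3652.
Bypass flow = 0.3652×1770 = 646.46 kg/s.

646.5 kg/s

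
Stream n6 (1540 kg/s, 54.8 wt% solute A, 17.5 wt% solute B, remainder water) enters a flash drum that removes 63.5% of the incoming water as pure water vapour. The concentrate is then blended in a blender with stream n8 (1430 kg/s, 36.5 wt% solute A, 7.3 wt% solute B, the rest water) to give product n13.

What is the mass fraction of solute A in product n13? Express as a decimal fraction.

0.506

Vapour removed = 0.635×0.277×1540 = 270.88 kg/s; concentrate = 1269.1 kg/s.
solute A reaching the mixer = 843.92 (from concentrate) + 1430×0.365 = 1365.9 kg/s.
Product flow = 1269.1 + 1430 = 2699.1 kg/s; solute A fraction = 0.506.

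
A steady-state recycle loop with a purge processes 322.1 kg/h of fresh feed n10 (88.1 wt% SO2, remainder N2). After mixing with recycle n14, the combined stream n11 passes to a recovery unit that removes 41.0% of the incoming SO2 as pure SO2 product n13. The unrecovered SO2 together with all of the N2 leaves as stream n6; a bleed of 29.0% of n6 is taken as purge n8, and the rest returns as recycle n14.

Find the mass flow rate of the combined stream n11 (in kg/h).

620.5 kg/h

N2 enters only via n10 and leaves only via the purge: 322.1×0.119 = 0.290×(N2 in n6), and the recovery unit passes all N2, so N2 in n11 = N2 in n6 = 132.17 kg/h.
SO2 in n11: m_A = 322.1×0.881 + (1−0.290)·(1−0.410)·m_A, so m_A = 283.77/0.5811 = 488.33 kg/h.
n11 = 488.33 + 132.17 = 620.5 kg/h.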